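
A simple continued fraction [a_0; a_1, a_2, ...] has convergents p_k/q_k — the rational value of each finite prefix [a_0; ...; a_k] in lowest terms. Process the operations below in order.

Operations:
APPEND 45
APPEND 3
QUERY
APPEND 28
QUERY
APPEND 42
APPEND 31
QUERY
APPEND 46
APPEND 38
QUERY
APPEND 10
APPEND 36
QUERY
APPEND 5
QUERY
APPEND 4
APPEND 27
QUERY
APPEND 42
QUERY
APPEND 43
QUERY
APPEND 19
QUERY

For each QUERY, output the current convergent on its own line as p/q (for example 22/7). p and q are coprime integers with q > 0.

136/3
3853/85
5024675/110848
8794311131/194008926
3183073010723/70220915202
16003539461937/353049767851
1830328772640654/40378389406213
76941005681765939/1697374775047552
3310293573088576031/73027493716450949
62972518894364710528/1389219755387615583

APPEND 45: p_0 = 45·1 + 0 = 45, q_0 = 45·0 + 1 = 1 → 45/1
APPEND 3: p_1 = 3·45 + 1 = 136, q_1 = 3·1 + 0 = 3 → 136/3
APPEND 28: p_2 = 28·136 + 45 = 3853, q_2 = 28·3 + 1 = 85 → 3853/85
APPEND 42: p_3 = 42·3853 + 136 = 161962, q_3 = 42·85 + 3 = 3573 → 161962/3573
APPEND 31: p_4 = 31·161962 + 3853 = 5024675, q_4 = 31·3573 + 85 = 110848 → 5024675/110848
APPEND 46: p_5 = 46·5024675 + 161962 = 231297012, q_5 = 46·110848 + 3573 = 5102581 → 231297012/5102581
APPEND 38: p_6 = 38·231297012 + 5024675 = 8794311131, q_6 = 38·5102581 + 110848 = 194008926 → 8794311131/194008926
APPEND 10: p_7 = 10·8794311131 + 231297012 = 88174408322, q_7 = 10·194008926 + 5102581 = 1945191841 → 88174408322/1945191841
APPEND 36: p_8 = 36·88174408322 + 8794311131 = 3183073010723, q_8 = 36·1945191841 + 194008926 = 70220915202 → 3183073010723/70220915202
APPEND 5: p_9 = 5·3183073010723 + 88174408322 = 16003539461937, q_9 = 5·70220915202 + 1945191841 = 353049767851 → 16003539461937/353049767851
APPEND 4: p_10 = 4·16003539461937 + 3183073010723 = 67197230858471, q_10 = 4·353049767851 + 70220915202 = 1482419986606 → 67197230858471/1482419986606
APPEND 27: p_11 = 27·67197230858471 + 16003539461937 = 1830328772640654, q_11 = 27·1482419986606 + 353049767851 = 40378389406213 → 1830328772640654/40378389406213
APPEND 42: p_12 = 42·1830328772640654 + 67197230858471 = 76941005681765939, q_12 = 42·40378389406213 + 1482419986606 = 1697374775047552 → 76941005681765939/1697374775047552
APPEND 43: p_13 = 43·76941005681765939 + 1830328772640654 = 3310293573088576031, q_13 = 43·1697374775047552 + 40378389406213 = 73027493716450949 → 3310293573088576031/73027493716450949
APPEND 19: p_14 = 19·3310293573088576031 + 76941005681765939 = 62972518894364710528, q_14 = 19·73027493716450949 + 1697374775047552 = 1389219755387615583 → 62972518894364710528/1389219755387615583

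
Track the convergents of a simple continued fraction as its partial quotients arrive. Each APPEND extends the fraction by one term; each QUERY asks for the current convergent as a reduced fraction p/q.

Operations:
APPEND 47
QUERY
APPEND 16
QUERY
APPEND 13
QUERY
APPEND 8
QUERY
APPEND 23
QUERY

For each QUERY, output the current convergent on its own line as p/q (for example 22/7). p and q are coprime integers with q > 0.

47/1
753/16
9836/209
79441/1688
1836979/39033

APPEND 47: p_0 = 47·1 + 0 = 47, q_0 = 47·0 + 1 = 1 → 47/1
APPEND 16: p_1 = 16·47 + 1 = 753, q_1 = 16·1 + 0 = 16 → 753/16
APPEND 13: p_2 = 13·753 + 47 = 9836, q_2 = 13·16 + 1 = 209 → 9836/209
APPEND 8: p_3 = 8·9836 + 753 = 79441, q_3 = 8·209 + 16 = 1688 → 79441/1688
APPEND 23: p_4 = 23·79441 + 9836 = 1836979, q_4 = 23·1688 + 209 = 39033 → 1836979/39033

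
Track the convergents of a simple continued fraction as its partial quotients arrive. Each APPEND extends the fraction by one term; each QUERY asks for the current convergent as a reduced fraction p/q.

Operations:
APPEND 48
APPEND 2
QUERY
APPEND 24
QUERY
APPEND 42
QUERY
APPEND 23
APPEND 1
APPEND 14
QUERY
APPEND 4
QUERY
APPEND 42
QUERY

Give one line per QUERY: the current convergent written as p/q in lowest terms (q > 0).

APPEND 48: p_0 = 48·1 + 0 = 48, q_0 = 48·0 + 1 = 1 → 48/1
APPEND 2: p_1 = 2·48 + 1 = 97, q_1 = 2·1 + 0 = 2 → 97/2
APPEND 24: p_2 = 24·97 + 48 = 2376, q_2 = 24·2 + 1 = 49 → 2376/49
APPEND 42: p_3 = 42·2376 + 97 = 99889, q_3 = 42·49 + 2 = 2060 → 99889/2060
APPEND 23: p_4 = 23·99889 + 2376 = 2299823, q_4 = 23·2060 + 49 = 47429 → 2299823/47429
APPEND 1: p_5 = 1·2299823 + 99889 = 2399712, q_5 = 1·47429 + 2060 = 49489 → 2399712/49489
APPEND 14: p_6 = 14·2399712 + 2299823 = 35895791, q_6 = 14·49489 + 47429 = 740275 → 35895791/740275
APPEND 4: p_7 = 4·35895791 + 2399712 = 145982876, q_7 = 4·740275 + 49489 = 3010589 → 145982876/3010589
APPEND 42: p_8 = 42·145982876 + 35895791 = 6167176583, q_8 = 42·3010589 + 740275 = 127185013 → 6167176583/127185013

97/2
2376/49
99889/2060
35895791/740275
145982876/3010589
6167176583/127185013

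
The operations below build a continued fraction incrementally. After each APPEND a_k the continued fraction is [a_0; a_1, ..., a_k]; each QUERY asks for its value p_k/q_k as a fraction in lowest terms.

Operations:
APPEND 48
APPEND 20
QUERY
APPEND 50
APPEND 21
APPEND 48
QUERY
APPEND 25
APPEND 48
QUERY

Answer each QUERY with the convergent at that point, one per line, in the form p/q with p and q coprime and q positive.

APPEND 48: p_0 = 48·1 + 0 = 48, q_0 = 48·0 + 1 = 1 → 48/1
APPEND 20: p_1 = 20·48 + 1 = 961, q_1 = 20·1 + 0 = 20 → 961/20
APPEND 50: p_2 = 50·961 + 48 = 48098, q_2 = 50·20 + 1 = 1001 → 48098/1001
APPEND 21: p_3 = 21·48098 + 961 = 1011019, q_3 = 21·1001 + 20 = 21041 → 1011019/21041
APPEND 48: p_4 = 48·1011019 + 48098 = 48577010, q_4 = 48·21041 + 1001 = 1010969 → 48577010/1010969
APPEND 25: p_5 = 25·48577010 + 1011019 = 1215436269, q_5 = 25·1010969 + 21041 = 25295266 → 1215436269/25295266
APPEND 48: p_6 = 48·1215436269 + 48577010 = 58389517922, q_6 = 48·25295266 + 1010969 = 1215183737 → 58389517922/1215183737

961/20
48577010/1010969
58389517922/1215183737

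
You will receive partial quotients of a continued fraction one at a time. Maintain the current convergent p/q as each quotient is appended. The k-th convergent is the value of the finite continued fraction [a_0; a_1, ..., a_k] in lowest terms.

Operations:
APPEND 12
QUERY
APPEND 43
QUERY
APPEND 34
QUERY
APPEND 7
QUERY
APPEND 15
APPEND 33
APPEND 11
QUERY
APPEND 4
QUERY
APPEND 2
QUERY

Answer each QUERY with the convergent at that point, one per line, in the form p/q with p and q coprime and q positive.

APPEND 12: p_0 = 12·1 + 0 = 12, q_0 = 12·0 + 1 = 1 → 12/1
APPEND 43: p_1 = 43·12 + 1 = 517, q_1 = 43·1 + 0 = 43 → 517/43
APPEND 34: p_2 = 34·517 + 12 = 17590, q_2 = 34·43 + 1 = 1463 → 17590/1463
APPEND 7: p_3 = 7·17590 + 517 = 123647, q_3 = 7·1463 + 43 = 10284 → 123647/10284
APPEND 15: p_4 = 15·123647 + 17590 = 1872295, q_4 = 15·10284 + 1463 = 155723 → 1872295/155723
APPEND 33: p_5 = 33·1872295 + 123647 = 61909382, q_5 = 33·155723 + 10284 = 5149143 → 61909382/5149143
APPEND 11: p_6 = 11·61909382 + 1872295 = 682875497, q_6 = 11·5149143 + 155723 = 56796296 → 682875497/56796296
APPEND 4: p_7 = 4·682875497 + 61909382 = 2793411370, q_7 = 4·56796296 + 5149143 = 232334327 → 2793411370/232334327
APPEND 2: p_8 = 2·2793411370 + 682875497 = 6269698237, q_8 = 2·232334327 + 56796296 = 521464950 → 6269698237/521464950

12/1
517/43
17590/1463
123647/10284
682875497/56796296
2793411370/232334327
6269698237/521464950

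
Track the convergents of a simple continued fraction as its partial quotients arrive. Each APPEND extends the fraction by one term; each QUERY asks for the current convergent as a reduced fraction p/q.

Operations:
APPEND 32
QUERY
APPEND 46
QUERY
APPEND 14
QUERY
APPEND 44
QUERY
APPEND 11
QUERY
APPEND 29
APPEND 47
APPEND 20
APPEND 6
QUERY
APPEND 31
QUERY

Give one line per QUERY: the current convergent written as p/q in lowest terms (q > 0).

APPEND 32: p_0 = 32·1 + 0 = 32, q_0 = 32·0 + 1 = 1 → 32/1
APPEND 46: p_1 = 46·32 + 1 = 1473, q_1 = 46·1 + 0 = 46 → 1473/46
APPEND 14: p_2 = 14·1473 + 32 = 20654, q_2 = 14·46 + 1 = 645 → 20654/645
APPEND 44: p_3 = 44·20654 + 1473 = 910249, q_3 = 44·645 + 46 = 28426 → 910249/28426
APPEND 11: p_4 = 11·910249 + 20654 = 10033393, q_4 = 11·28426 + 645 = 313331 → 10033393/313331
APPEND 29: p_5 = 29·10033393 + 910249 = 291878646, q_5 = 29·313331 + 28426 = 9115025 → 291878646/9115025
APPEND 47: p_6 = 47·291878646 + 10033393 = 13728329755, q_6 = 47·9115025 + 313331 = 428719506 → 13728329755/428719506
APPEND 20: p_7 = 20·13728329755 + 291878646 = 274858473746, q_7 = 20·428719506 + 9115025 = 8583505145 → 274858473746/8583505145
APPEND 6: p_8 = 6·274858473746 + 13728329755 = 1662879172231, q_8 = 6·8583505145 + 428719506 = 51929750376 → 1662879172231/51929750376
APPEND 31: p_9 = 31·1662879172231 + 274858473746 = 51824112812907, q_9 = 31·51929750376 + 8583505145 = 1618405766801 → 51824112812907/1618405766801

32/1
1473/46
20654/645
910249/28426
10033393/313331
1662879172231/51929750376
51824112812907/1618405766801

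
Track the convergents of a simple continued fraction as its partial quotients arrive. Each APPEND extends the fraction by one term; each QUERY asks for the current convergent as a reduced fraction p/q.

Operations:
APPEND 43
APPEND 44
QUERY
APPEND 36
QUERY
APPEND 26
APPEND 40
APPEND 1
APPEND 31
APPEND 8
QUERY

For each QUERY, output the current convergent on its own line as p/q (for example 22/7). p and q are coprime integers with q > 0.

1893/44
68191/1585
18705015498/434770711

APPEND 43: p_0 = 43·1 + 0 = 43, q_0 = 43·0 + 1 = 1 → 43/1
APPEND 44: p_1 = 44·43 + 1 = 1893, q_1 = 44·1 + 0 = 44 → 1893/44
APPEND 36: p_2 = 36·1893 + 43 = 68191, q_2 = 36·44 + 1 = 1585 → 68191/1585
APPEND 26: p_3 = 26·68191 + 1893 = 1774859, q_3 = 26·1585 + 44 = 41254 → 1774859/41254
APPEND 40: p_4 = 40·1774859 + 68191 = 71062551, q_4 = 40·41254 + 1585 = 1651745 → 71062551/1651745
APPEND 1: p_5 = 1·71062551 + 1774859 = 72837410, q_5 = 1·1651745 + 41254 = 1692999 → 72837410/1692999
APPEND 31: p_6 = 31·72837410 + 71062551 = 2329022261, q_6 = 31·1692999 + 1651745 = 54134714 → 2329022261/54134714
APPEND 8: p_7 = 8·2329022261 + 72837410 = 18705015498, q_7 = 8·54134714 + 1692999 = 434770711 → 18705015498/434770711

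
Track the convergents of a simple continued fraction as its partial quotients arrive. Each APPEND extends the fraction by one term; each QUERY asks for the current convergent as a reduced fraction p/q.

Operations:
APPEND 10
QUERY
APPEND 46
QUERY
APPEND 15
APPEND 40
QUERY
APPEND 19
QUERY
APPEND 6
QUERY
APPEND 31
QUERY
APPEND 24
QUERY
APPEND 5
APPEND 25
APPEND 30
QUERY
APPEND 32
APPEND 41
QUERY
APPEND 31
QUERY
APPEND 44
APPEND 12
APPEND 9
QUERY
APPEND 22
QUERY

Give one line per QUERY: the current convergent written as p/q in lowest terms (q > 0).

APPEND 10: p_0 = 10·1 + 0 = 10, q_0 = 10·0 + 1 = 1 → 10/1
APPEND 46: p_1 = 46·10 + 1 = 461, q_1 = 46·1 + 0 = 46 → 461/46
APPEND 15: p_2 = 15·461 + 10 = 6925, q_2 = 15·46 + 1 = 691 → 6925/691
APPEND 40: p_3 = 40·6925 + 461 = 277461, q_3 = 40·691 + 46 = 27686 → 277461/27686
APPEND 19: p_4 = 19·277461 + 6925 = 5278684, q_4 = 19·27686 + 691 = 526725 → 5278684/526725
APPEND 6: p_5 = 6·5278684 + 277461 = 31949565, q_5 = 6·526725 + 27686 = 3188036 → 31949565/3188036
APPEND 31: p_6 = 31·31949565 + 5278684 = 995715199, q_6 = 31·3188036 + 526725 = 99355841 → 995715199/99355841
APPEND 24: p_7 = 24·995715199 + 31949565 = 23929114341, q_7 = 24·99355841 + 3188036 = 2387728220 → 23929114341/2387728220
APPEND 5: p_8 = 5·23929114341 + 995715199 = 120641286904, q_8 = 5·2387728220 + 99355841 = 12037996941 → 120641286904/12037996941
APPEND 25: p_9 = 25·120641286904 + 23929114341 = 3039961286941, q_9 = 25·12037996941 + 2387728220 = 303337651745 → 3039961286941/303337651745
APPEND 30: p_10 = 30·3039961286941 + 120641286904 = 91319479895134, q_10 = 30·303337651745 + 12037996941 = 9112167549291 → 91319479895134/9112167549291
APPEND 32: p_11 = 32·91319479895134 + 3039961286941 = 2925263317931229, q_11 = 32·9112167549291 + 303337651745 = 291892699229057 → 2925263317931229/291892699229057
APPEND 41: p_12 = 41·2925263317931229 + 91319479895134 = 120027115515075523, q_12 = 41·291892699229057 + 9112167549291 = 11976712835940628 → 120027115515075523/11976712835940628
APPEND 31: p_13 = 31·120027115515075523 + 2925263317931229 = 3723765844285272442, q_13 = 31·11976712835940628 + 291892699229057 = 371569990613388525 → 3723765844285272442/371569990613388525
APPEND 44: p_14 = 44·3723765844285272442 + 120027115515075523 = 163965724264067062971, q_14 = 44·371569990613388525 + 11976712835940628 = 16361056299825035728 → 163965724264067062971/16361056299825035728
APPEND 12: p_15 = 12·163965724264067062971 + 3723765844285272442 = 1971312457013090028094, q_15 = 12·16361056299825035728 + 371569990613388525 = 196704245588513817261 → 1971312457013090028094/196704245588513817261
APPEND 9: p_16 = 9·1971312457013090028094 + 163965724264067062971 = 17905777837381877315817, q_16 = 9·196704245588513817261 + 16361056299825035728 = 1786699266596449391077 → 17905777837381877315817/1786699266596449391077
APPEND 22: p_17 = 22·17905777837381877315817 + 1971312457013090028094 = 395898424879414390976068, q_17 = 22·1786699266596449391077 + 196704245588513817261 = 39504088110710400420955 → 395898424879414390976068/39504088110710400420955

10/1
461/46
277461/27686
5278684/526725
31949565/3188036
995715199/99355841
23929114341/2387728220
91319479895134/9112167549291
120027115515075523/11976712835940628
3723765844285272442/371569990613388525
17905777837381877315817/1786699266596449391077
395898424879414390976068/39504088110710400420955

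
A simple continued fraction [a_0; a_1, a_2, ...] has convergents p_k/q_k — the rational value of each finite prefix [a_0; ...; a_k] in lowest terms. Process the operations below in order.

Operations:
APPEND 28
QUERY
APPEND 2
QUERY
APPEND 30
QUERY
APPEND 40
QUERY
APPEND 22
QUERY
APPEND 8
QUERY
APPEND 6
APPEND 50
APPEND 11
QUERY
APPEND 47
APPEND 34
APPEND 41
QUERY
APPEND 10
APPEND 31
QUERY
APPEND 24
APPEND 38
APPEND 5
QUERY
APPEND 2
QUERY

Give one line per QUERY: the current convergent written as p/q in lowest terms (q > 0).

APPEND 28: p_0 = 28·1 + 0 = 28, q_0 = 28·0 + 1 = 1 → 28/1
APPEND 2: p_1 = 2·28 + 1 = 57, q_1 = 2·1 + 0 = 2 → 57/2
APPEND 30: p_2 = 30·57 + 28 = 1738, q_2 = 30·2 + 1 = 61 → 1738/61
APPEND 40: p_3 = 40·1738 + 57 = 69577, q_3 = 40·61 + 2 = 2442 → 69577/2442
APPEND 22: p_4 = 22·69577 + 1738 = 1532432, q_4 = 22·2442 + 61 = 53785 → 1532432/53785
APPEND 8: p_5 = 8·1532432 + 69577 = 12329033, q_5 = 8·53785 + 2442 = 432722 → 12329033/432722
APPEND 6: p_6 = 6·12329033 + 1532432 = 75506630, q_6 = 6·432722 + 53785 = 2650117 → 75506630/2650117
APPEND 50: p_7 = 50·75506630 + 12329033 = 3787660533, q_7 = 50·2650117 + 432722 = 132938572 → 3787660533/132938572
APPEND 11: p_8 = 11·3787660533 + 75506630 = 41739772493, q_8 = 11·132938572 + 2650117 = 1464974409 → 41739772493/1464974409
APPEND 47: p_9 = 47·41739772493 + 3787660533 = 1965556967704, q_9 = 47·1464974409 + 132938572 = 68986735795 → 1965556967704/68986735795
APPEND 34: p_10 = 34·1965556967704 + 41739772493 = 66870676674429, q_10 = 34·68986735795 + 1464974409 = 2347013991439 → 66870676674429/2347013991439
APPEND 41: p_11 = 41·66870676674429 + 1965556967704 = 2743663300619293, q_11 = 41·2347013991439 + 68986735795 = 96296560384794 → 2743663300619293/96296560384794
APPEND 10: p_12 = 10·2743663300619293 + 66870676674429 = 27503503682867359, q_12 = 10·96296560384794 + 2347013991439 = 965312617839379 → 27503503682867359/965312617839379
APPEND 31: p_13 = 31·27503503682867359 + 2743663300619293 = 855352277469507422, q_13 = 31·965312617839379 + 96296560384794 = 30020987713405543 → 855352277469507422/30020987713405543
APPEND 24: p_14 = 24·855352277469507422 + 27503503682867359 = 20555958162951045487, q_14 = 24·30020987713405543 + 965312617839379 = 721469017739572411 → 20555958162951045487/721469017739572411
APPEND 38: p_15 = 38·20555958162951045487 + 855352277469507422 = 781981762469609235928, q_15 = 38·721469017739572411 + 30020987713405543 = 27445843661817157161 → 781981762469609235928/27445843661817157161
APPEND 5: p_16 = 5·781981762469609235928 + 20555958162951045487 = 3930464770510997225127, q_16 = 5·27445843661817157161 + 721469017739572411 = 137950687326825358216 → 3930464770510997225127/137950687326825358216
APPEND 2: p_17 = 2·3930464770510997225127 + 781981762469609235928 = 8642911303491603686182, q_17 = 2·137950687326825358216 + 27445843661817157161 = 303347218315467873593 → 8642911303491603686182/303347218315467873593

28/1
57/2
1738/61
69577/2442
1532432/53785
12329033/432722
41739772493/1464974409
2743663300619293/96296560384794
855352277469507422/30020987713405543
3930464770510997225127/137950687326825358216
8642911303491603686182/303347218315467873593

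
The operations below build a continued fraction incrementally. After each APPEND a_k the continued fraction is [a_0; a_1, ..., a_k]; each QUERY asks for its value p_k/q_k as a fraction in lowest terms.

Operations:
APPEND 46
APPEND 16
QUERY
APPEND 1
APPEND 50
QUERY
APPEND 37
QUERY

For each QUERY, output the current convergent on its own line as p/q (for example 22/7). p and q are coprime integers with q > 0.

APPEND 46: p_0 = 46·1 + 0 = 46, q_0 = 46·0 + 1 = 1 → 46/1
APPEND 16: p_1 = 16·46 + 1 = 737, q_1 = 16·1 + 0 = 16 → 737/16
APPEND 1: p_2 = 1·737 + 46 = 783, q_2 = 1·16 + 1 = 17 → 783/17
APPEND 50: p_3 = 50·783 + 737 = 39887, q_3 = 50·17 + 16 = 866 → 39887/866
APPEND 37: p_4 = 37·39887 + 783 = 1476602, q_4 = 37·866 + 17 = 32059 → 1476602/32059

737/16
39887/866
1476602/32059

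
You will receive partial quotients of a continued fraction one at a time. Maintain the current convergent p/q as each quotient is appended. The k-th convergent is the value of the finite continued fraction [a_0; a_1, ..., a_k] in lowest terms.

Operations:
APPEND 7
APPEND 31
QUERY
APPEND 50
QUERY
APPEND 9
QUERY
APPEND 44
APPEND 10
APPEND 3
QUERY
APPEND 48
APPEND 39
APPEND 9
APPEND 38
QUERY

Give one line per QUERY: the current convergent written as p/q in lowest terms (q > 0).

218/31
10907/1551
98381/13990
134824944/19172411
87446209542037/12435048144593

APPEND 7: p_0 = 7·1 + 0 = 7, q_0 = 7·0 + 1 = 1 → 7/1
APPEND 31: p_1 = 31·7 + 1 = 218, q_1 = 31·1 + 0 = 31 → 218/31
APPEND 50: p_2 = 50·218 + 7 = 10907, q_2 = 50·31 + 1 = 1551 → 10907/1551
APPEND 9: p_3 = 9·10907 + 218 = 98381, q_3 = 9·1551 + 31 = 13990 → 98381/13990
APPEND 44: p_4 = 44·98381 + 10907 = 4339671, q_4 = 44·13990 + 1551 = 617111 → 4339671/617111
APPEND 10: p_5 = 10·4339671 + 98381 = 43495091, q_5 = 10·617111 + 13990 = 6185100 → 43495091/6185100
APPEND 3: p_6 = 3·43495091 + 4339671 = 134824944, q_6 = 3·6185100 + 617111 = 19172411 → 134824944/19172411
APPEND 48: p_7 = 48·134824944 + 43495091 = 6515092403, q_7 = 48·19172411 + 6185100 = 926460828 → 6515092403/926460828
APPEND 39: p_8 = 39·6515092403 + 134824944 = 254223428661, q_8 = 39·926460828 + 19172411 = 36151144703 → 254223428661/36151144703
APPEND 9: p_9 = 9·254223428661 + 6515092403 = 2294525950352, q_9 = 9·36151144703 + 926460828 = 326286763155 → 2294525950352/326286763155
APPEND 38: p_10 = 38·2294525950352 + 254223428661 = 87446209542037, q_10 = 38·326286763155 + 36151144703 = 12435048144593 → 87446209542037/12435048144593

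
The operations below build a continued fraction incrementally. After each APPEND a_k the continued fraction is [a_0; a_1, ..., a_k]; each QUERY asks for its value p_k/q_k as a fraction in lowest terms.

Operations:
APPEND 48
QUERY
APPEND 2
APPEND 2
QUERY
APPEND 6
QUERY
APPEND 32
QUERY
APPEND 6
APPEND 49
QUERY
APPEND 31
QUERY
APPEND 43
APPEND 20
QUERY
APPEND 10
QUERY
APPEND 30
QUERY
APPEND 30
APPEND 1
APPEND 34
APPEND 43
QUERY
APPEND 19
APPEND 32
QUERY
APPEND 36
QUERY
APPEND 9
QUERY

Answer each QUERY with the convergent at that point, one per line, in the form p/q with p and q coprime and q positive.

APPEND 48: p_0 = 48·1 + 0 = 48, q_0 = 48·0 + 1 = 1 → 48/1
APPEND 2: p_1 = 2·48 + 1 = 97, q_1 = 2·1 + 0 = 2 → 97/2
APPEND 2: p_2 = 2·97 + 48 = 242, q_2 = 2·2 + 1 = 5 → 242/5
APPEND 6: p_3 = 6·242 + 97 = 1549, q_3 = 6·5 + 2 = 32 → 1549/32
APPEND 32: p_4 = 32·1549 + 242 = 49810, q_4 = 32·32 + 5 = 1029 → 49810/1029
APPEND 6: p_5 = 6·49810 + 1549 = 300409, q_5 = 6·1029 + 32 = 6206 → 300409/6206
APPEND 49: p_6 = 49·300409 + 49810 = 14769851, q_6 = 49·6206 + 1029 = 305123 → 14769851/305123
APPEND 31: p_7 = 31·14769851 + 300409 = 458165790, q_7 = 31·305123 + 6206 = 9465019 → 458165790/9465019
APPEND 43: p_8 = 43·458165790 + 14769851 = 19715898821, q_8 = 43·9465019 + 305123 = 407300940 → 19715898821/407300940
APPEND 20: p_9 = 20·19715898821 + 458165790 = 394776142210, q_9 = 20·407300940 + 9465019 = 8155483819 → 394776142210/8155483819
APPEND 10: p_10 = 10·394776142210 + 19715898821 = 3967477320921, q_10 = 10·8155483819 + 407300940 = 81962139130 → 3967477320921/81962139130
APPEND 30: p_11 = 30·3967477320921 + 394776142210 = 119419095769840, q_11 = 30·81962139130 + 8155483819 = 2467019657719 → 119419095769840/2467019657719
APPEND 30: p_12 = 30·119419095769840 + 3967477320921 = 3586540350416121, q_12 = 30·2467019657719 + 81962139130 = 74092551870700 → 3586540350416121/74092551870700
APPEND 1: p_13 = 1·3586540350416121 + 119419095769840 = 3705959446185961, q_13 = 1·74092551870700 + 2467019657719 = 76559571528419 → 3705959446185961/76559571528419
APPEND 34: p_14 = 34·3705959446185961 + 3586540350416121 = 129589161520738795, q_14 = 34·76559571528419 + 74092551870700 = 2677117983836946 → 129589161520738795/2677117983836946
APPEND 43: p_15 = 43·129589161520738795 + 3705959446185961 = 5576039904837954146, q_15 = 43·2677117983836946 + 76559571528419 = 115192632876517097 → 5576039904837954146/115192632876517097
APPEND 19: p_16 = 19·5576039904837954146 + 129589161520738795 = 106074347353441867569, q_16 = 19·115192632876517097 + 2677117983836946 = 2191337142637661789 → 106074347353441867569/2191337142637661789
APPEND 32: p_17 = 32·106074347353441867569 + 5576039904837954146 = 3399955155214977716354, q_17 = 32·2191337142637661789 + 115192632876517097 = 70237981197281694345 → 3399955155214977716354/70237981197281694345
APPEND 36: p_18 = 36·3399955155214977716354 + 106074347353441867569 = 122504459935092639656313, q_18 = 36·70237981197281694345 + 2191337142637661789 = 2530758660244778658209 → 122504459935092639656313/2530758660244778658209
APPEND 9: p_19 = 9·122504459935092639656313 + 3399955155214977716354 = 1105940094571048734623171, q_19 = 9·2530758660244778658209 + 70237981197281694345 = 22847065923400289618226 → 1105940094571048734623171/22847065923400289618226

48/1
242/5
1549/32
49810/1029
14769851/305123
458165790/9465019
394776142210/8155483819
3967477320921/81962139130
119419095769840/2467019657719
5576039904837954146/115192632876517097
3399955155214977716354/70237981197281694345
122504459935092639656313/2530758660244778658209
1105940094571048734623171/22847065923400289618226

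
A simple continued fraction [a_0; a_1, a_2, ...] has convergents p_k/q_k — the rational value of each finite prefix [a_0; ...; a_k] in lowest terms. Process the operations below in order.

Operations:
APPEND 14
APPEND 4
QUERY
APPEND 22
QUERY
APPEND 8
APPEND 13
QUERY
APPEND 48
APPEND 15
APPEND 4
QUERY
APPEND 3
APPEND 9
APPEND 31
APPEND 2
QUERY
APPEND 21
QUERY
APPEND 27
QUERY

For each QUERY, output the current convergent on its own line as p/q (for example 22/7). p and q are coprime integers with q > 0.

57/4
1268/89
133881/9397
393161353/27595680
750907206714/52705574513
16138565619937/1132752975613
436492178945013/30637035916064

APPEND 14: p_0 = 14·1 + 0 = 14, q_0 = 14·0 + 1 = 1 → 14/1
APPEND 4: p_1 = 4·14 + 1 = 57, q_1 = 4·1 + 0 = 4 → 57/4
APPEND 22: p_2 = 22·57 + 14 = 1268, q_2 = 22·4 + 1 = 89 → 1268/89
APPEND 8: p_3 = 8·1268 + 57 = 10201, q_3 = 8·89 + 4 = 716 → 10201/716
APPEND 13: p_4 = 13·10201 + 1268 = 133881, q_4 = 13·716 + 89 = 9397 → 133881/9397
APPEND 48: p_5 = 48·133881 + 10201 = 6436489, q_5 = 48·9397 + 716 = 451772 → 6436489/451772
APPEND 15: p_6 = 15·6436489 + 133881 = 96681216, q_6 = 15·451772 + 9397 = 6785977 → 96681216/6785977
APPEND 4: p_7 = 4·96681216 + 6436489 = 393161353, q_7 = 4·6785977 + 451772 = 27595680 → 393161353/27595680
APPEND 3: p_8 = 3·393161353 + 96681216 = 1276165275, q_8 = 3·27595680 + 6785977 = 89573017 → 1276165275/89573017
APPEND 9: p_9 = 9·1276165275 + 393161353 = 11878648828, q_9 = 9·89573017 + 27595680 = 833752833 → 11878648828/833752833
APPEND 31: p_10 = 31·11878648828 + 1276165275 = 369514278943, q_10 = 31·833752833 + 89573017 = 25935910840 → 369514278943/25935910840
APPEND 2: p_11 = 2·369514278943 + 11878648828 = 750907206714, q_11 = 2·25935910840 + 833752833 = 52705574513 → 750907206714/52705574513
APPEND 21: p_12 = 21·750907206714 + 369514278943 = 16138565619937, q_12 = 21·52705574513 + 25935910840 = 1132752975613 → 16138565619937/1132752975613
APPEND 27: p_13 = 27·16138565619937 + 750907206714 = 436492178945013, q_13 = 27·1132752975613 + 52705574513 = 30637035916064 → 436492178945013/30637035916064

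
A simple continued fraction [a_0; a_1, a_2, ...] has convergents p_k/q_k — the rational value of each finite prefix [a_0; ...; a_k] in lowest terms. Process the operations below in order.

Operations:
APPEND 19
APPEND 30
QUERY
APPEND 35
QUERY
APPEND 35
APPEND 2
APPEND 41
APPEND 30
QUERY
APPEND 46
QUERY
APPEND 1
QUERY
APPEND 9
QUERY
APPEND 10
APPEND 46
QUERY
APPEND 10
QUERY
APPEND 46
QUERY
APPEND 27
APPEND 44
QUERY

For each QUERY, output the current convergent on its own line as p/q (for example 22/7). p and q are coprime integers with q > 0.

APPEND 19: p_0 = 19·1 + 0 = 19, q_0 = 19·0 + 1 = 1 → 19/1
APPEND 30: p_1 = 30·19 + 1 = 571, q_1 = 30·1 + 0 = 30 → 571/30
APPEND 35: p_2 = 35·571 + 19 = 20004, q_2 = 35·30 + 1 = 1051 → 20004/1051
APPEND 35: p_3 = 35·20004 + 571 = 700711, q_3 = 35·1051 + 30 = 36815 → 700711/36815
APPEND 2: p_4 = 2·700711 + 20004 = 1421426, q_4 = 2·36815 + 1051 = 74681 → 1421426/74681
APPEND 41: p_5 = 41·1421426 + 700711 = 58979177, q_5 = 41·74681 + 36815 = 3098736 → 58979177/3098736
APPEND 30: p_6 = 30·58979177 + 1421426 = 1770796736, q_6 = 30·3098736 + 74681 = 93036761 → 1770796736/93036761
APPEND 46: p_7 = 46·1770796736 + 58979177 = 81515629033, q_7 = 46·93036761 + 3098736 = 4282789742 → 81515629033/4282789742
APPEND 1: p_8 = 1·81515629033 + 1770796736 = 83286425769, q_8 = 1·4282789742 + 93036761 = 4375826503 → 83286425769/4375826503
APPEND 9: p_9 = 9·83286425769 + 81515629033 = 831093460954, q_9 = 9·4375826503 + 4282789742 = 43665228269 → 831093460954/43665228269
APPEND 10: p_10 = 10·831093460954 + 83286425769 = 8394221035309, q_10 = 10·43665228269 + 4375826503 = 441028109193 → 8394221035309/441028109193
APPEND 46: p_11 = 46·8394221035309 + 831093460954 = 386965261085168, q_11 = 46·441028109193 + 43665228269 = 20330958251147 → 386965261085168/20330958251147
APPEND 10: p_12 = 10·386965261085168 + 8394221035309 = 3878046831886989, q_12 = 10·20330958251147 + 441028109193 = 203750610620663 → 3878046831886989/203750610620663
APPEND 46: p_13 = 46·3878046831886989 + 386965261085168 = 178777119527886662, q_13 = 46·203750610620663 + 20330958251147 = 9392859046801645 → 178777119527886662/9392859046801645
APPEND 27: p_14 = 27·178777119527886662 + 3878046831886989 = 4830860274084826863, q_14 = 27·9392859046801645 + 203750610620663 = 253810944874265078 → 4830860274084826863/253810944874265078
APPEND 44: p_15 = 44·4830860274084826863 + 178777119527886662 = 212736629179260268634, q_15 = 44·253810944874265078 + 9392859046801645 = 11177074433514465077 → 212736629179260268634/11177074433514465077

571/30
20004/1051
1770796736/93036761
81515629033/4282789742
83286425769/4375826503
831093460954/43665228269
386965261085168/20330958251147
3878046831886989/203750610620663
178777119527886662/9392859046801645
212736629179260268634/11177074433514465077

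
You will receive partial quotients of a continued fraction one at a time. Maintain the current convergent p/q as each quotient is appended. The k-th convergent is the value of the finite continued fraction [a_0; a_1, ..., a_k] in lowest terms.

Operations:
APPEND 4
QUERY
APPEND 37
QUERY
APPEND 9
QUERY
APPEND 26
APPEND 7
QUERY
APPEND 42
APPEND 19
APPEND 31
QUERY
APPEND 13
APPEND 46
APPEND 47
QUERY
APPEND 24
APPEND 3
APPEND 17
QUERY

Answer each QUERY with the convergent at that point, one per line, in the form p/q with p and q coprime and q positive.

4/1
149/37
1345/334
247178/61381
6153453568/1528069381
173746798647017/43146041507480
219981842064871905/54627456520251844

APPEND 4: p_0 = 4·1 + 0 = 4, q_0 = 4·0 + 1 = 1 → 4/1
APPEND 37: p_1 = 37·4 + 1 = 149, q_1 = 37·1 + 0 = 37 → 149/37
APPEND 9: p_2 = 9·149 + 4 = 1345, q_2 = 9·37 + 1 = 334 → 1345/334
APPEND 26: p_3 = 26·1345 + 149 = 35119, q_3 = 26·334 + 37 = 8721 → 35119/8721
APPEND 7: p_4 = 7·35119 + 1345 = 247178, q_4 = 7·8721 + 334 = 61381 → 247178/61381
APPEND 42: p_5 = 42·247178 + 35119 = 10416595, q_5 = 42·61381 + 8721 = 2586723 → 10416595/2586723
APPEND 19: p_6 = 19·10416595 + 247178 = 198162483, q_6 = 19·2586723 + 61381 = 49209118 → 198162483/49209118
APPEND 31: p_7 = 31·198162483 + 10416595 = 6153453568, q_7 = 31·49209118 + 2586723 = 1528069381 → 6153453568/1528069381
APPEND 13: p_8 = 13·6153453568 + 198162483 = 80193058867, q_8 = 13·1528069381 + 49209118 = 19914111071 → 80193058867/19914111071
APPEND 46: p_9 = 46·80193058867 + 6153453568 = 3695034161450, q_9 = 46·19914111071 + 1528069381 = 917577178647 → 3695034161450/917577178647
APPEND 47: p_10 = 47·3695034161450 + 80193058867 = 173746798647017, q_10 = 47·917577178647 + 19914111071 = 43146041507480 → 173746798647017/43146041507480
APPEND 24: p_11 = 24·173746798647017 + 3695034161450 = 4173618201689858, q_11 = 24·43146041507480 + 917577178647 = 1036422573358167 → 4173618201689858/1036422573358167
APPEND 3: p_12 = 3·4173618201689858 + 173746798647017 = 12694601403716591, q_12 = 3·1036422573358167 + 43146041507480 = 3152413761581981 → 12694601403716591/3152413761581981
APPEND 17: p_13 = 17·12694601403716591 + 4173618201689858 = 219981842064871905, q_13 = 17·3152413761581981 + 1036422573358167 = 54627456520251844 → 219981842064871905/54627456520251844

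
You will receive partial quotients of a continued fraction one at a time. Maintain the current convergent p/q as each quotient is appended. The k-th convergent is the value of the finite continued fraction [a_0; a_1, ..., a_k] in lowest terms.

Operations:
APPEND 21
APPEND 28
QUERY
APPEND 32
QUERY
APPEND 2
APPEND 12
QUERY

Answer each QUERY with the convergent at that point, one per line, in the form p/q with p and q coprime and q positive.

589/28
18869/897
478793/22761

APPEND 21: p_0 = 21·1 + 0 = 21, q_0 = 21·0 + 1 = 1 → 21/1
APPEND 28: p_1 = 28·21 + 1 = 589, q_1 = 28·1 + 0 = 28 → 589/28
APPEND 32: p_2 = 32·589 + 21 = 18869, q_2 = 32·28 + 1 = 897 → 18869/897
APPEND 2: p_3 = 2·18869 + 589 = 38327, q_3 = 2·897 + 28 = 1822 → 38327/1822
APPEND 12: p_4 = 12·38327 + 18869 = 478793, q_4 = 12·1822 + 897 = 22761 → 478793/22761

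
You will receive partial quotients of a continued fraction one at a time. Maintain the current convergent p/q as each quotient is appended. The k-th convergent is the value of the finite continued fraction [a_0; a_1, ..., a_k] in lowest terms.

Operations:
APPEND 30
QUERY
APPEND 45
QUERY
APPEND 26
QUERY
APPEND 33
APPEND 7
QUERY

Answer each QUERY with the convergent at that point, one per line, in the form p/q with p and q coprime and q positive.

APPEND 30: p_0 = 30·1 + 0 = 30, q_0 = 30·0 + 1 = 1 → 30/1
APPEND 45: p_1 = 45·30 + 1 = 1351, q_1 = 45·1 + 0 = 45 → 1351/45
APPEND 26: p_2 = 26·1351 + 30 = 35156, q_2 = 26·45 + 1 = 1171 → 35156/1171
APPEND 33: p_3 = 33·35156 + 1351 = 1161499, q_3 = 33·1171 + 45 = 38688 → 1161499/38688
APPEND 7: p_4 = 7·1161499 + 35156 = 8165649, q_4 = 7·38688 + 1171 = 271987 → 8165649/271987

30/1
1351/45
35156/1171
8165649/271987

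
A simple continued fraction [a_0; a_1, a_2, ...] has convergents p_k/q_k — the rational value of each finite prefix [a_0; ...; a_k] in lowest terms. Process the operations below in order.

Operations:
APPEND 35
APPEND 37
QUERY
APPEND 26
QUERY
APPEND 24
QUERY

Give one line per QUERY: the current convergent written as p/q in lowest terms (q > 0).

1296/37
33731/963
810840/23149

APPEND 35: p_0 = 35·1 + 0 = 35, q_0 = 35·0 + 1 = 1 → 35/1
APPEND 37: p_1 = 37·35 + 1 = 1296, q_1 = 37·1 + 0 = 37 → 1296/37
APPEND 26: p_2 = 26·1296 + 35 = 33731, q_2 = 26·37 + 1 = 963 → 33731/963
APPEND 24: p_3 = 24·33731 + 1296 = 810840, q_3 = 24·963 + 37 = 23149 → 810840/23149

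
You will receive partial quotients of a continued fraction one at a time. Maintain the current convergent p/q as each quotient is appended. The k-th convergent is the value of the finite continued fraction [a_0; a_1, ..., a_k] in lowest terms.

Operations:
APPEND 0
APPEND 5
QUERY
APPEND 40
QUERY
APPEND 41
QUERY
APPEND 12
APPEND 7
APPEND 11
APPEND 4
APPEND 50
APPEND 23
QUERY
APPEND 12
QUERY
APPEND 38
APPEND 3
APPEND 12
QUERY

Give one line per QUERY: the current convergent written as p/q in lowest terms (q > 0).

1/5
40/201
1641/8246
7365788684/37012976147
88709439005/445763582254
126062518690398/633462239753611

APPEND 0: p_0 = 0·1 + 0 = 0, q_0 = 0·0 + 1 = 1 → 0/1
APPEND 5: p_1 = 5·0 + 1 = 1, q_1 = 5·1 + 0 = 5 → 1/5
APPEND 40: p_2 = 40·1 + 0 = 40, q_2 = 40·5 + 1 = 201 → 40/201
APPEND 41: p_3 = 41·40 + 1 = 1641, q_3 = 41·201 + 5 = 8246 → 1641/8246
APPEND 12: p_4 = 12·1641 + 40 = 19732, q_4 = 12·8246 + 201 = 99153 → 19732/99153
APPEND 7: p_5 = 7·19732 + 1641 = 139765, q_5 = 7·99153 + 8246 = 702317 → 139765/702317
APPEND 11: p_6 = 11·139765 + 19732 = 1557147, q_6 = 11·702317 + 99153 = 7824640 → 1557147/7824640
APPEND 4: p_7 = 4·1557147 + 139765 = 6368353, q_7 = 4·7824640 + 702317 = 32000877 → 6368353/32000877
APPEND 50: p_8 = 50·6368353 + 1557147 = 319974797, q_8 = 50·32000877 + 7824640 = 1607868490 → 319974797/1607868490
APPEND 23: p_9 = 23·319974797 + 6368353 = 7365788684, q_9 = 23·1607868490 + 32000877 = 37012976147 → 7365788684/37012976147
APPEND 12: p_10 = 12·7365788684 + 319974797 = 88709439005, q_10 = 12·37012976147 + 1607868490 = 445763582254 → 88709439005/445763582254
APPEND 38: p_11 = 38·88709439005 + 7365788684 = 3378324470874, q_11 = 38·445763582254 + 37012976147 = 16976029101799 → 3378324470874/16976029101799
APPEND 3: p_12 = 3·3378324470874 + 88709439005 = 10223682851627, q_12 = 3·16976029101799 + 445763582254 = 51373850887651 → 10223682851627/51373850887651
APPEND 12: p_13 = 12·10223682851627 + 3378324470874 = 126062518690398, q_13 = 12·51373850887651 + 16976029101799 = 633462239753611 → 126062518690398/633462239753611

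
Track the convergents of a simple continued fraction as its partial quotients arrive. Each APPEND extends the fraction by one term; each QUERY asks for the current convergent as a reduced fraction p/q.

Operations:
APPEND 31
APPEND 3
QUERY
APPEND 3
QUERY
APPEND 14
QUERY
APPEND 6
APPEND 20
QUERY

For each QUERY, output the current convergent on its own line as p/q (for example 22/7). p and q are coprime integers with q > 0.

APPEND 31: p_0 = 31·1 + 0 = 31, q_0 = 31·0 + 1 = 1 → 31/1
APPEND 3: p_1 = 3·31 + 1 = 94, q_1 = 3·1 + 0 = 3 → 94/3
APPEND 3: p_2 = 3·94 + 31 = 313, q_2 = 3·3 + 1 = 10 → 313/10
APPEND 14: p_3 = 14·313 + 94 = 4476, q_3 = 14·10 + 3 = 143 → 4476/143
APPEND 6: p_4 = 6·4476 + 313 = 27169, q_4 = 6·143 + 10 = 868 → 27169/868
APPEND 20: p_5 = 20·27169 + 4476 = 547856, q_5 = 20·868 + 143 = 17503 → 547856/17503

94/3
313/10
4476/143
547856/17503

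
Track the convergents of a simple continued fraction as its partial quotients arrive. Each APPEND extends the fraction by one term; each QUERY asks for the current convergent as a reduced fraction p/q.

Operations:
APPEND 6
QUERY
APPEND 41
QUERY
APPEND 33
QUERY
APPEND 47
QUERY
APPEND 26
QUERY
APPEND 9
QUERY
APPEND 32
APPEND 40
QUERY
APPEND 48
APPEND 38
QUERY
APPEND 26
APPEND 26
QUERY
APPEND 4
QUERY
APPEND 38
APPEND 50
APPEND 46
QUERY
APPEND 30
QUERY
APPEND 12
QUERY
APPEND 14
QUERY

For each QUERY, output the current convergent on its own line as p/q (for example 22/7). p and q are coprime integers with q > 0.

6/1
247/41
8157/1354
383626/63679
9982433/1657008
90225523/14976751
115978192283/19251498351
211770294484897/35152259186095
143513305477422847/23822117842667403
579564819416727463/96203354662341970
51032872777756535344039/8471068972436302597783
1532095111719681130370683/254316142856194323388610
18436174213413930099792235/3060264783246768183261103
259638534099514702527461973/43098023108310948889044052

APPEND 6: p_0 = 6·1 + 0 = 6, q_0 = 6·0 + 1 = 1 → 6/1
APPEND 41: p_1 = 41·6 + 1 = 247, q_1 = 41·1 + 0 = 41 → 247/41
APPEND 33: p_2 = 33·247 + 6 = 8157, q_2 = 33·41 + 1 = 1354 → 8157/1354
APPEND 47: p_3 = 47·8157 + 247 = 383626, q_3 = 47·1354 + 41 = 63679 → 383626/63679
APPEND 26: p_4 = 26·383626 + 8157 = 9982433, q_4 = 26·63679 + 1354 = 1657008 → 9982433/1657008
APPEND 9: p_5 = 9·9982433 + 383626 = 90225523, q_5 = 9·1657008 + 63679 = 14976751 → 90225523/14976751
APPEND 32: p_6 = 32·90225523 + 9982433 = 2897199169, q_6 = 32·14976751 + 1657008 = 480913040 → 2897199169/480913040
APPEND 40: p_7 = 40·2897199169 + 90225523 = 115978192283, q_7 = 40·480913040 + 14976751 = 19251498351 → 115978192283/19251498351
APPEND 48: p_8 = 48·115978192283 + 2897199169 = 5569850428753, q_8 = 48·19251498351 + 480913040 = 924552833888 → 5569850428753/924552833888
APPEND 38: p_9 = 38·5569850428753 + 115978192283 = 211770294484897, q_9 = 38·924552833888 + 19251498351 = 35152259186095 → 211770294484897/35152259186095
APPEND 26: p_10 = 26·211770294484897 + 5569850428753 = 5511597507036075, q_10 = 26·35152259186095 + 924552833888 = 914883291672358 → 5511597507036075/914883291672358
APPEND 26: p_11 = 26·5511597507036075 + 211770294484897 = 143513305477422847, q_11 = 26·914883291672358 + 35152259186095 = 23822117842667403 → 143513305477422847/23822117842667403
APPEND 4: p_12 = 4·143513305477422847 + 5511597507036075 = 579564819416727463, q_12 = 4·23822117842667403 + 914883291672358 = 96203354662341970 → 579564819416727463/96203354662341970
APPEND 38: p_13 = 38·579564819416727463 + 143513305477422847 = 22166976443313066441, q_13 = 38·96203354662341970 + 23822117842667403 = 3679549595011662263 → 22166976443313066441/3679549595011662263
APPEND 50: p_14 = 50·22166976443313066441 + 579564819416727463 = 1108928386985070049513, q_14 = 50·3679549595011662263 + 96203354662341970 = 184073683105245455120 → 1108928386985070049513/184073683105245455120
APPEND 46: p_15 = 46·1108928386985070049513 + 22166976443313066441 = 51032872777756535344039, q_15 = 46·184073683105245455120 + 3679549595011662263 = 8471068972436302597783 → 51032872777756535344039/8471068972436302597783
APPEND 30: p_16 = 30·51032872777756535344039 + 1108928386985070049513 = 1532095111719681130370683, q_16 = 30·8471068972436302597783 + 184073683105245455120 = 254316142856194323388610 → 1532095111719681130370683/254316142856194323388610
APPEND 12: p_17 = 12·1532095111719681130370683 + 51032872777756535344039 = 18436174213413930099792235, q_17 = 12·254316142856194323388610 + 8471068972436302597783 = 3060264783246768183261103 → 18436174213413930099792235/3060264783246768183261103
APPEND 14: p_18 = 14·18436174213413930099792235 + 1532095111719681130370683 = 259638534099514702527461973, q_18 = 14·3060264783246768183261103 + 254316142856194323388610 = 43098023108310948889044052 → 259638534099514702527461973/43098023108310948889044052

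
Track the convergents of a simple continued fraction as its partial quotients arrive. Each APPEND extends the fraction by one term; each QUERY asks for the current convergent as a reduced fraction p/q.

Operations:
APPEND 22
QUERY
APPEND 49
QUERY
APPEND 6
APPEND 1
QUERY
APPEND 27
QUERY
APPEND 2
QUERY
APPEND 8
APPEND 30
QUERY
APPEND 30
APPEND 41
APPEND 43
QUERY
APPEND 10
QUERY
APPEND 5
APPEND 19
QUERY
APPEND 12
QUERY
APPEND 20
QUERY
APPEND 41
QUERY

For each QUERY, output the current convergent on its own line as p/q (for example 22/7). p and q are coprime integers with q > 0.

22/1
1079/49
7575/344
211021/9583
429617/19510
109868327/4989400
5825391199049/264545821732
58389309467264/2651606960903
5716056141639275/259580638859596
68890445638206669/3128490246941399
1383524968905772655/62829385577687576
56793414170774885524/2579133298932132015

APPEND 22: p_0 = 22·1 + 0 = 22, q_0 = 22·0 + 1 = 1 → 22/1
APPEND 49: p_1 = 49·22 + 1 = 1079, q_1 = 49·1 + 0 = 49 → 1079/49
APPEND 6: p_2 = 6·1079 + 22 = 6496, q_2 = 6·49 + 1 = 295 → 6496/295
APPEND 1: p_3 = 1·6496 + 1079 = 7575, q_3 = 1·295 + 49 = 344 → 7575/344
APPEND 27: p_4 = 27·7575 + 6496 = 211021, q_4 = 27·344 + 295 = 9583 → 211021/9583
APPEND 2: p_5 = 2·211021 + 7575 = 429617, q_5 = 2·9583 + 344 = 19510 → 429617/19510
APPEND 8: p_6 = 8·429617 + 211021 = 3647957, q_6 = 8·19510 + 9583 = 165663 → 3647957/165663
APPEND 30: p_7 = 30·3647957 + 429617 = 109868327, q_7 = 30·165663 + 19510 = 4989400 → 109868327/4989400
APPEND 30: p_8 = 30·109868327 + 3647957 = 3299697767, q_8 = 30·4989400 + 165663 = 149847663 → 3299697767/149847663
APPEND 41: p_9 = 41·3299697767 + 109868327 = 135397476774, q_9 = 41·149847663 + 4989400 = 6148743583 → 135397476774/6148743583
APPEND 43: p_10 = 43·135397476774 + 3299697767 = 5825391199049, q_10 = 43·6148743583 + 149847663 = 264545821732 → 5825391199049/264545821732
APPEND 10: p_11 = 10·5825391199049 + 135397476774 = 58389309467264, q_11 = 10·264545821732 + 6148743583 = 2651606960903 → 58389309467264/2651606960903
APPEND 5: p_12 = 5·58389309467264 + 5825391199049 = 297771938535369, q_12 = 5·2651606960903 + 264545821732 = 13522580626247 → 297771938535369/13522580626247
APPEND 19: p_13 = 19·297771938535369 + 58389309467264 = 5716056141639275, q_13 = 19·13522580626247 + 2651606960903 = 259580638859596 → 5716056141639275/259580638859596
APPEND 12: p_14 = 12·5716056141639275 + 297771938535369 = 68890445638206669, q_14 = 12·259580638859596 + 13522580626247 = 3128490246941399 → 68890445638206669/3128490246941399
APPEND 20: p_15 = 20·68890445638206669 + 5716056141639275 = 1383524968905772655, q_15 = 20·3128490246941399 + 259580638859596 = 62829385577687576 → 1383524968905772655/62829385577687576
APPEND 41: p_16 = 41·1383524968905772655 + 68890445638206669 = 56793414170774885524, q_16 = 41·62829385577687576 + 3128490246941399 = 2579133298932132015 → 56793414170774885524/2579133298932132015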